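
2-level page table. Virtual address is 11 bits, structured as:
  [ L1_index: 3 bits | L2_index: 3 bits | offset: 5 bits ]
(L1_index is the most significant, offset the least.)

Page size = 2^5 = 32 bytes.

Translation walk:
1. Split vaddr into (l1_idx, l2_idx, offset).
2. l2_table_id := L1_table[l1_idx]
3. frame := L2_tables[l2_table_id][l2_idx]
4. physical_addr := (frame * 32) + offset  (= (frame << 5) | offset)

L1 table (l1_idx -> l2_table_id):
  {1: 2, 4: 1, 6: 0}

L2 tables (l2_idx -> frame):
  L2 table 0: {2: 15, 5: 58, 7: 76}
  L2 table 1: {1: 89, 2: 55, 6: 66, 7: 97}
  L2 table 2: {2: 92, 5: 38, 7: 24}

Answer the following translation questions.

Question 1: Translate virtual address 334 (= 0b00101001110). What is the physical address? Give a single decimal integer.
vaddr = 334 = 0b00101001110
Split: l1_idx=1, l2_idx=2, offset=14
L1[1] = 2
L2[2][2] = 92
paddr = 92 * 32 + 14 = 2958

Answer: 2958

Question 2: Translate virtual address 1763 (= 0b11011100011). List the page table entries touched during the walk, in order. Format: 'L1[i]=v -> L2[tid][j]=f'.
vaddr = 1763 = 0b11011100011
Split: l1_idx=6, l2_idx=7, offset=3

Answer: L1[6]=0 -> L2[0][7]=76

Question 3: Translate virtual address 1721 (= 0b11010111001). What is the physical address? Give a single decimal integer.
Answer: 1881

Derivation:
vaddr = 1721 = 0b11010111001
Split: l1_idx=6, l2_idx=5, offset=25
L1[6] = 0
L2[0][5] = 58
paddr = 58 * 32 + 25 = 1881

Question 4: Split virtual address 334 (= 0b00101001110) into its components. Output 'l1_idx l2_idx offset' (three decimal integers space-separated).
vaddr = 334 = 0b00101001110
  top 3 bits -> l1_idx = 1
  next 3 bits -> l2_idx = 2
  bottom 5 bits -> offset = 14

Answer: 1 2 14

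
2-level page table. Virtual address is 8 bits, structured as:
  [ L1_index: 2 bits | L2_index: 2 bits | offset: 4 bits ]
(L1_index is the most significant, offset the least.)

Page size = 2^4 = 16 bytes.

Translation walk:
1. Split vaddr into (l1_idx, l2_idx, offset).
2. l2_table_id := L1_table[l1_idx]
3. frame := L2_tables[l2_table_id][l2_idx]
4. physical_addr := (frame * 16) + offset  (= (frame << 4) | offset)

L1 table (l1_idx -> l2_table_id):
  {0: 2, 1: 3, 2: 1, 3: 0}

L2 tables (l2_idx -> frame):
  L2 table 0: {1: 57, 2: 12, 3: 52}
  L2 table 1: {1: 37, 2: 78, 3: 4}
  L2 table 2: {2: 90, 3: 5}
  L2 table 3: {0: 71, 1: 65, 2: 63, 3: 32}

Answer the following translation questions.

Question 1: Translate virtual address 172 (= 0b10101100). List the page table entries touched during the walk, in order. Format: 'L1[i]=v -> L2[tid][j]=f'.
Answer: L1[2]=1 -> L2[1][2]=78

Derivation:
vaddr = 172 = 0b10101100
Split: l1_idx=2, l2_idx=2, offset=12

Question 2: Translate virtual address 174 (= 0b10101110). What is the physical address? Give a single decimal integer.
Answer: 1262

Derivation:
vaddr = 174 = 0b10101110
Split: l1_idx=2, l2_idx=2, offset=14
L1[2] = 1
L2[1][2] = 78
paddr = 78 * 16 + 14 = 1262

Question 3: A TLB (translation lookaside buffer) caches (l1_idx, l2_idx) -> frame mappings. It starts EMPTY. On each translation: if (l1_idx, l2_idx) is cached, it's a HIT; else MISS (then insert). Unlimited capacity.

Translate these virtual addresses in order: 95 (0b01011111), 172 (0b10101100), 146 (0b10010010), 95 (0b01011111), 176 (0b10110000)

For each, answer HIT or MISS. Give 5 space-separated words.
Answer: MISS MISS MISS HIT MISS

Derivation:
vaddr=95: (1,1) not in TLB -> MISS, insert
vaddr=172: (2,2) not in TLB -> MISS, insert
vaddr=146: (2,1) not in TLB -> MISS, insert
vaddr=95: (1,1) in TLB -> HIT
vaddr=176: (2,3) not in TLB -> MISS, insert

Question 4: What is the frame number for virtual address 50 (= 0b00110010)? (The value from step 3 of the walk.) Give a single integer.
Answer: 5

Derivation:
vaddr = 50: l1_idx=0, l2_idx=3
L1[0] = 2; L2[2][3] = 5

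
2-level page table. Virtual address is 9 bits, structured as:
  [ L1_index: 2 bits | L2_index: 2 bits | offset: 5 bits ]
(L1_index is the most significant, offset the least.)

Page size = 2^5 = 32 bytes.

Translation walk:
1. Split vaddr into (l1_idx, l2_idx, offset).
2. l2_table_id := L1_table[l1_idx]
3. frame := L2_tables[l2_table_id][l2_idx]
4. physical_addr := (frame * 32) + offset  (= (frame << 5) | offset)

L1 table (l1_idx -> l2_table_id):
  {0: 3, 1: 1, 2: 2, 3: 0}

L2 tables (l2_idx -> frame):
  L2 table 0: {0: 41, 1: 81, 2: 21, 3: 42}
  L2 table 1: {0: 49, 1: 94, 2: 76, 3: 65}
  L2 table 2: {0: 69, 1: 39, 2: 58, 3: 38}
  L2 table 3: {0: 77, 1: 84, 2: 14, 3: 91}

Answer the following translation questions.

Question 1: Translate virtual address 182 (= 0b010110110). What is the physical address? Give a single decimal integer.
vaddr = 182 = 0b010110110
Split: l1_idx=1, l2_idx=1, offset=22
L1[1] = 1
L2[1][1] = 94
paddr = 94 * 32 + 22 = 3030

Answer: 3030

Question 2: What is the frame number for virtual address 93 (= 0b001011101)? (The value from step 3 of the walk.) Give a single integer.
vaddr = 93: l1_idx=0, l2_idx=2
L1[0] = 3; L2[3][2] = 14

Answer: 14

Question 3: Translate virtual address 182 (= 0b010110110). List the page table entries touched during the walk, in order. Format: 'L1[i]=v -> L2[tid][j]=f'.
Answer: L1[1]=1 -> L2[1][1]=94

Derivation:
vaddr = 182 = 0b010110110
Split: l1_idx=1, l2_idx=1, offset=22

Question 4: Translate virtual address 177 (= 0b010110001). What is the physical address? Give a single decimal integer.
Answer: 3025

Derivation:
vaddr = 177 = 0b010110001
Split: l1_idx=1, l2_idx=1, offset=17
L1[1] = 1
L2[1][1] = 94
paddr = 94 * 32 + 17 = 3025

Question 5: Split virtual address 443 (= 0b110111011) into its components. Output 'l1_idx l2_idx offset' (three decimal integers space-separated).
vaddr = 443 = 0b110111011
  top 2 bits -> l1_idx = 3
  next 2 bits -> l2_idx = 1
  bottom 5 bits -> offset = 27

Answer: 3 1 27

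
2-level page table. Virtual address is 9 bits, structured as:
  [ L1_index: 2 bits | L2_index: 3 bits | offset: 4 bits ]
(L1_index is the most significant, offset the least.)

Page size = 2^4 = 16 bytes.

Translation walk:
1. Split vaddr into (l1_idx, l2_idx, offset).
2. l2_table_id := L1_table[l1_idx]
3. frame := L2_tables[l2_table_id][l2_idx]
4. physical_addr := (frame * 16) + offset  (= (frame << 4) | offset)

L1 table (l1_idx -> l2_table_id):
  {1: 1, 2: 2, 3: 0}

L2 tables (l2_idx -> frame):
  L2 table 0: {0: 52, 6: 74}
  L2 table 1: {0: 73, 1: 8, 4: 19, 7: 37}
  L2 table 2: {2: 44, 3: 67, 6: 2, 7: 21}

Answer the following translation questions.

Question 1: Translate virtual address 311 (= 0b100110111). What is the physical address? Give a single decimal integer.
vaddr = 311 = 0b100110111
Split: l1_idx=2, l2_idx=3, offset=7
L1[2] = 2
L2[2][3] = 67
paddr = 67 * 16 + 7 = 1079

Answer: 1079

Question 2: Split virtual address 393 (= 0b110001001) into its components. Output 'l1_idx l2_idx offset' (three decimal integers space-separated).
vaddr = 393 = 0b110001001
  top 2 bits -> l1_idx = 3
  next 3 bits -> l2_idx = 0
  bottom 4 bits -> offset = 9

Answer: 3 0 9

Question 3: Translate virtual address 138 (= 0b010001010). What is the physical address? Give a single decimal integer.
Answer: 1178

Derivation:
vaddr = 138 = 0b010001010
Split: l1_idx=1, l2_idx=0, offset=10
L1[1] = 1
L2[1][0] = 73
paddr = 73 * 16 + 10 = 1178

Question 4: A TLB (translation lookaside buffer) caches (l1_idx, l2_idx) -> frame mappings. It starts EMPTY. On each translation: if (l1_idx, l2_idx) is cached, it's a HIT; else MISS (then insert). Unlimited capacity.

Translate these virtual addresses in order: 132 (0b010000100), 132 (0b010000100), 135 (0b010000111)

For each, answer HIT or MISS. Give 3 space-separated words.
vaddr=132: (1,0) not in TLB -> MISS, insert
vaddr=132: (1,0) in TLB -> HIT
vaddr=135: (1,0) in TLB -> HIT

Answer: MISS HIT HIT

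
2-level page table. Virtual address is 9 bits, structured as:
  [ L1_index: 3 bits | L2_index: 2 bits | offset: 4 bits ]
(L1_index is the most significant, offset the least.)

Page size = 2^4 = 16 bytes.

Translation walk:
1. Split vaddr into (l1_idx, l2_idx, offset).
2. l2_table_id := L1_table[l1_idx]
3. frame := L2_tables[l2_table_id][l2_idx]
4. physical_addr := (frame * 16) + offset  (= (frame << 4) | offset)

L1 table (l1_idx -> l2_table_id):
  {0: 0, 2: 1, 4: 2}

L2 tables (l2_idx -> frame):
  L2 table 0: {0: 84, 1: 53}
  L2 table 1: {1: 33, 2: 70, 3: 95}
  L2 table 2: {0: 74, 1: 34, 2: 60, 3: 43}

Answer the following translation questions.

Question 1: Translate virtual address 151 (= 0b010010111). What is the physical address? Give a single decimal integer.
vaddr = 151 = 0b010010111
Split: l1_idx=2, l2_idx=1, offset=7
L1[2] = 1
L2[1][1] = 33
paddr = 33 * 16 + 7 = 535

Answer: 535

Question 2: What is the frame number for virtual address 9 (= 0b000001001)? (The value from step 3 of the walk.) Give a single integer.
vaddr = 9: l1_idx=0, l2_idx=0
L1[0] = 0; L2[0][0] = 84

Answer: 84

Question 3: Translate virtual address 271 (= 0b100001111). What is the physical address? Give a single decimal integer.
vaddr = 271 = 0b100001111
Split: l1_idx=4, l2_idx=0, offset=15
L1[4] = 2
L2[2][0] = 74
paddr = 74 * 16 + 15 = 1199

Answer: 1199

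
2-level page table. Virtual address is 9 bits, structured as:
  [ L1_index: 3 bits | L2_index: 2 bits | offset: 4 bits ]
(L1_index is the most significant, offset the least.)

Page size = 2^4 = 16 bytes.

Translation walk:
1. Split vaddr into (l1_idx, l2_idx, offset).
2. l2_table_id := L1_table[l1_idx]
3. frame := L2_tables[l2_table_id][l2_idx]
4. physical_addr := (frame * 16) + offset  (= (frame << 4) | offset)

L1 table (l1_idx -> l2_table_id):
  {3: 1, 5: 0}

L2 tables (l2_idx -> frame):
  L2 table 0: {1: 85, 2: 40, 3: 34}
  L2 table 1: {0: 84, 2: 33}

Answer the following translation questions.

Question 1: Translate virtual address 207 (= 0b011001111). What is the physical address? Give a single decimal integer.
Answer: 1359

Derivation:
vaddr = 207 = 0b011001111
Split: l1_idx=3, l2_idx=0, offset=15
L1[3] = 1
L2[1][0] = 84
paddr = 84 * 16 + 15 = 1359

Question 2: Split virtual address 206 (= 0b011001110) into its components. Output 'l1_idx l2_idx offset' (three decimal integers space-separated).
Answer: 3 0 14

Derivation:
vaddr = 206 = 0b011001110
  top 3 bits -> l1_idx = 3
  next 2 bits -> l2_idx = 0
  bottom 4 bits -> offset = 14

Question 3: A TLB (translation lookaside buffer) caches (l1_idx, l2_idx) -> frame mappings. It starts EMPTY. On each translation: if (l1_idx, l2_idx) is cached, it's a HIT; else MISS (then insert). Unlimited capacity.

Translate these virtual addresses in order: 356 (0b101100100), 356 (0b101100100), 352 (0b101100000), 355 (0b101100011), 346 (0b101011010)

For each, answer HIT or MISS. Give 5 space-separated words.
vaddr=356: (5,2) not in TLB -> MISS, insert
vaddr=356: (5,2) in TLB -> HIT
vaddr=352: (5,2) in TLB -> HIT
vaddr=355: (5,2) in TLB -> HIT
vaddr=346: (5,1) not in TLB -> MISS, insert

Answer: MISS HIT HIT HIT MISS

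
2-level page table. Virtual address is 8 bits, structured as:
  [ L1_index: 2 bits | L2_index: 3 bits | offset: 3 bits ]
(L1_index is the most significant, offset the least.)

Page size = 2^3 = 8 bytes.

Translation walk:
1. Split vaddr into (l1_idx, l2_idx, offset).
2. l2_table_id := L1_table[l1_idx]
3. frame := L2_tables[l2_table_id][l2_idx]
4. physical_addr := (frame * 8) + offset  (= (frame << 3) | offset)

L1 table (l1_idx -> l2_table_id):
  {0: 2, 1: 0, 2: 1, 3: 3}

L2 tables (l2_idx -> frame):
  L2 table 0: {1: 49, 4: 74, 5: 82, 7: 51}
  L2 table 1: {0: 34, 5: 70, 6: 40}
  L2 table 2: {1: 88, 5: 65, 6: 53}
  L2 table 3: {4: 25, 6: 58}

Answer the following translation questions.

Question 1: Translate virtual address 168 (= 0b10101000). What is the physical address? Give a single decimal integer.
Answer: 560

Derivation:
vaddr = 168 = 0b10101000
Split: l1_idx=2, l2_idx=5, offset=0
L1[2] = 1
L2[1][5] = 70
paddr = 70 * 8 + 0 = 560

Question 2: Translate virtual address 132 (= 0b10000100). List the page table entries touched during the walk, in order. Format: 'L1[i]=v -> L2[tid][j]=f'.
Answer: L1[2]=1 -> L2[1][0]=34

Derivation:
vaddr = 132 = 0b10000100
Split: l1_idx=2, l2_idx=0, offset=4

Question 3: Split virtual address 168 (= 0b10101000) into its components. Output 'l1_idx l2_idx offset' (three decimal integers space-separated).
vaddr = 168 = 0b10101000
  top 2 bits -> l1_idx = 2
  next 3 bits -> l2_idx = 5
  bottom 3 bits -> offset = 0

Answer: 2 5 0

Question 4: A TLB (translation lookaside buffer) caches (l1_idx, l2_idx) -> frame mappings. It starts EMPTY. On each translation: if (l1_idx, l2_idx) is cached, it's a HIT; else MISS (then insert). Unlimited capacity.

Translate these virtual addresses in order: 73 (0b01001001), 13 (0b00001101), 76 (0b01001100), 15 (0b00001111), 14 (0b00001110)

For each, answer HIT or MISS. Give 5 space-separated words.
Answer: MISS MISS HIT HIT HIT

Derivation:
vaddr=73: (1,1) not in TLB -> MISS, insert
vaddr=13: (0,1) not in TLB -> MISS, insert
vaddr=76: (1,1) in TLB -> HIT
vaddr=15: (0,1) in TLB -> HIT
vaddr=14: (0,1) in TLB -> HIT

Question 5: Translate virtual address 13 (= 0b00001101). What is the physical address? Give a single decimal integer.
vaddr = 13 = 0b00001101
Split: l1_idx=0, l2_idx=1, offset=5
L1[0] = 2
L2[2][1] = 88
paddr = 88 * 8 + 5 = 709

Answer: 709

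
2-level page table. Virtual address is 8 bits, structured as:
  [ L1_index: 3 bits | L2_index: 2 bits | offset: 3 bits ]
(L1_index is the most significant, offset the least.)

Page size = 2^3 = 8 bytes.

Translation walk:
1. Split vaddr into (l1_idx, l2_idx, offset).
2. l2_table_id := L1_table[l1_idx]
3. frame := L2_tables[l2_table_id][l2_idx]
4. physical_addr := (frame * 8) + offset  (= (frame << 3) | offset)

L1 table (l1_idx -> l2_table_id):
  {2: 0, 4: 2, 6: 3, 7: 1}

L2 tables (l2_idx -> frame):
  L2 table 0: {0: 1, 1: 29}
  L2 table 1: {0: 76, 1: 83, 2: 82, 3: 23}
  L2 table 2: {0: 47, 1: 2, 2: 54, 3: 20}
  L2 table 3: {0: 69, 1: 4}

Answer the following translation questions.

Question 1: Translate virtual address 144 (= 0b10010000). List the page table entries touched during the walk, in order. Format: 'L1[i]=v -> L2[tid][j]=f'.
Answer: L1[4]=2 -> L2[2][2]=54

Derivation:
vaddr = 144 = 0b10010000
Split: l1_idx=4, l2_idx=2, offset=0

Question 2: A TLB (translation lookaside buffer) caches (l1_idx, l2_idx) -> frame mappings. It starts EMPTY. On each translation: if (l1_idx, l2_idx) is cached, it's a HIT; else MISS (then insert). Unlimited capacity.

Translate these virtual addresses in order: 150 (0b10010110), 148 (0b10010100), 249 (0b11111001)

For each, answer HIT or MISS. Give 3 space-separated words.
vaddr=150: (4,2) not in TLB -> MISS, insert
vaddr=148: (4,2) in TLB -> HIT
vaddr=249: (7,3) not in TLB -> MISS, insert

Answer: MISS HIT MISS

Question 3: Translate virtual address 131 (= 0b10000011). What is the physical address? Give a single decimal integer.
Answer: 379

Derivation:
vaddr = 131 = 0b10000011
Split: l1_idx=4, l2_idx=0, offset=3
L1[4] = 2
L2[2][0] = 47
paddr = 47 * 8 + 3 = 379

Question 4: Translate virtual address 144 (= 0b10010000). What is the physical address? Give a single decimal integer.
Answer: 432

Derivation:
vaddr = 144 = 0b10010000
Split: l1_idx=4, l2_idx=2, offset=0
L1[4] = 2
L2[2][2] = 54
paddr = 54 * 8 + 0 = 432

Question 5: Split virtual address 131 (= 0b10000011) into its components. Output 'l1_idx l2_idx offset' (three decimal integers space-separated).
vaddr = 131 = 0b10000011
  top 3 bits -> l1_idx = 4
  next 2 bits -> l2_idx = 0
  bottom 3 bits -> offset = 3

Answer: 4 0 3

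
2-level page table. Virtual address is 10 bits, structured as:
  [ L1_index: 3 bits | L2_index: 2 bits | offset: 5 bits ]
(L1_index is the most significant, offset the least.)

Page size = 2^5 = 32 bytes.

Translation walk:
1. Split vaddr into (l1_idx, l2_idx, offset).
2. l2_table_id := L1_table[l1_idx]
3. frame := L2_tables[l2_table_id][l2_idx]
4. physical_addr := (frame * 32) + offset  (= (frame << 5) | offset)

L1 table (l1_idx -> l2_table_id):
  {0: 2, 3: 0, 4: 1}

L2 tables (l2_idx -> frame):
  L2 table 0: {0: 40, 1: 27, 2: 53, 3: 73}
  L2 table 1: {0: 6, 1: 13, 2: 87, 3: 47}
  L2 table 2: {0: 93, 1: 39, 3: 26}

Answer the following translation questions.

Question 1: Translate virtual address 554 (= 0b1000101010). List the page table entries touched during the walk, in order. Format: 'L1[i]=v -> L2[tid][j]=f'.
vaddr = 554 = 0b1000101010
Split: l1_idx=4, l2_idx=1, offset=10

Answer: L1[4]=1 -> L2[1][1]=13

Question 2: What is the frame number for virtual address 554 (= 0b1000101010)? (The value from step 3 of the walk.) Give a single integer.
vaddr = 554: l1_idx=4, l2_idx=1
L1[4] = 1; L2[1][1] = 13

Answer: 13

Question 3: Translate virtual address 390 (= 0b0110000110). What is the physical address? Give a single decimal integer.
vaddr = 390 = 0b0110000110
Split: l1_idx=3, l2_idx=0, offset=6
L1[3] = 0
L2[0][0] = 40
paddr = 40 * 32 + 6 = 1286

Answer: 1286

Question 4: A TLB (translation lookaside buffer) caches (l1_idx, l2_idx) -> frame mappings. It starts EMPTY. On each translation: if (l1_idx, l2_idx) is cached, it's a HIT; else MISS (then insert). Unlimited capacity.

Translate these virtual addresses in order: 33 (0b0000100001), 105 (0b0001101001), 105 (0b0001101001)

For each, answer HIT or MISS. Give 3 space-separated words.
Answer: MISS MISS HIT

Derivation:
vaddr=33: (0,1) not in TLB -> MISS, insert
vaddr=105: (0,3) not in TLB -> MISS, insert
vaddr=105: (0,3) in TLB -> HIT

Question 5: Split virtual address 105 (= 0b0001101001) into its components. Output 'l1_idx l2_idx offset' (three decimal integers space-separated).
vaddr = 105 = 0b0001101001
  top 3 bits -> l1_idx = 0
  next 2 bits -> l2_idx = 3
  bottom 5 bits -> offset = 9

Answer: 0 3 9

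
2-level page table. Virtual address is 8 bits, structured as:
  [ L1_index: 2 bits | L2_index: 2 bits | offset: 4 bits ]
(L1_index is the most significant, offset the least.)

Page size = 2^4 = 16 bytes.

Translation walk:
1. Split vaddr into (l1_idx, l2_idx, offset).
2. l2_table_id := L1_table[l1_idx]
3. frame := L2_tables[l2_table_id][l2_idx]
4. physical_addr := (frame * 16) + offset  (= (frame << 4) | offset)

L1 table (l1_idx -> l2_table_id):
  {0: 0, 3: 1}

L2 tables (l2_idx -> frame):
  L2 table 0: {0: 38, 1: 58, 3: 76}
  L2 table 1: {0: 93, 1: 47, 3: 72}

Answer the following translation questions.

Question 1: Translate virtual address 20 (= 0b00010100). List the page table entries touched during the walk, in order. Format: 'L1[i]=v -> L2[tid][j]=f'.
vaddr = 20 = 0b00010100
Split: l1_idx=0, l2_idx=1, offset=4

Answer: L1[0]=0 -> L2[0][1]=58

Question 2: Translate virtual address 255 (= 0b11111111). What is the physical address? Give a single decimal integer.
Answer: 1167

Derivation:
vaddr = 255 = 0b11111111
Split: l1_idx=3, l2_idx=3, offset=15
L1[3] = 1
L2[1][3] = 72
paddr = 72 * 16 + 15 = 1167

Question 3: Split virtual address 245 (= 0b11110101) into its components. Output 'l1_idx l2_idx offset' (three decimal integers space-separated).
Answer: 3 3 5

Derivation:
vaddr = 245 = 0b11110101
  top 2 bits -> l1_idx = 3
  next 2 bits -> l2_idx = 3
  bottom 4 bits -> offset = 5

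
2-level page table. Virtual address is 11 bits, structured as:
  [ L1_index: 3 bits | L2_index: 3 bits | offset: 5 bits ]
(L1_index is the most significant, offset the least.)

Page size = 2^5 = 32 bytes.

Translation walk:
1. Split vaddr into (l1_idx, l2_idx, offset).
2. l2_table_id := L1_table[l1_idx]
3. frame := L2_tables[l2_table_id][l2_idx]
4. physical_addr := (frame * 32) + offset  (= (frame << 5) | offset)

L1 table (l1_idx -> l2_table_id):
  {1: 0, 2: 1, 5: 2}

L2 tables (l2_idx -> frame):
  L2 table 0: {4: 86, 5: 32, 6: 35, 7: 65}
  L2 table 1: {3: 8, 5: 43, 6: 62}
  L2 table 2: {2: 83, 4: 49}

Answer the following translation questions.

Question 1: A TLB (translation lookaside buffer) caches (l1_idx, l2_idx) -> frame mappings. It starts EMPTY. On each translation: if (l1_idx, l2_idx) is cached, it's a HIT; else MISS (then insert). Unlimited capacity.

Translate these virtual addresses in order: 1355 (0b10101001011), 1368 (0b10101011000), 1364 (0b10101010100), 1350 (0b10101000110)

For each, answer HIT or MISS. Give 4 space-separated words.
Answer: MISS HIT HIT HIT

Derivation:
vaddr=1355: (5,2) not in TLB -> MISS, insert
vaddr=1368: (5,2) in TLB -> HIT
vaddr=1364: (5,2) in TLB -> HIT
vaddr=1350: (5,2) in TLB -> HIT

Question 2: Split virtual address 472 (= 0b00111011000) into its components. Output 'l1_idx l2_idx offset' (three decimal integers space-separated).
vaddr = 472 = 0b00111011000
  top 3 bits -> l1_idx = 1
  next 3 bits -> l2_idx = 6
  bottom 5 bits -> offset = 24

Answer: 1 6 24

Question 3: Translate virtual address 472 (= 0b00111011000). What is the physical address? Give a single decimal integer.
Answer: 1144

Derivation:
vaddr = 472 = 0b00111011000
Split: l1_idx=1, l2_idx=6, offset=24
L1[1] = 0
L2[0][6] = 35
paddr = 35 * 32 + 24 = 1144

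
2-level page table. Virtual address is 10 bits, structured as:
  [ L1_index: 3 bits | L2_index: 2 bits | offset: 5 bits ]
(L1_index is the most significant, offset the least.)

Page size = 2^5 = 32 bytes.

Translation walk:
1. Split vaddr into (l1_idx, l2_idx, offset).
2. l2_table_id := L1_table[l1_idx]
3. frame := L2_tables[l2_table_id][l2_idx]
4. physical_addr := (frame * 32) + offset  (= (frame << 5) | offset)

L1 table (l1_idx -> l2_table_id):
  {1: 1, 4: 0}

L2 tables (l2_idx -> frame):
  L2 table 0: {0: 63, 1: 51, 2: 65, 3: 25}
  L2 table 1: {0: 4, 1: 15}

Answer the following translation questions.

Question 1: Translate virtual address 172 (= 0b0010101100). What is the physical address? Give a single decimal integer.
Answer: 492

Derivation:
vaddr = 172 = 0b0010101100
Split: l1_idx=1, l2_idx=1, offset=12
L1[1] = 1
L2[1][1] = 15
paddr = 15 * 32 + 12 = 492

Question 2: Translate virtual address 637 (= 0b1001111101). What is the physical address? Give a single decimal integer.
Answer: 829

Derivation:
vaddr = 637 = 0b1001111101
Split: l1_idx=4, l2_idx=3, offset=29
L1[4] = 0
L2[0][3] = 25
paddr = 25 * 32 + 29 = 829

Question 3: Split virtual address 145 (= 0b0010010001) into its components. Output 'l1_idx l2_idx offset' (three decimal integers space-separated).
Answer: 1 0 17

Derivation:
vaddr = 145 = 0b0010010001
  top 3 bits -> l1_idx = 1
  next 2 bits -> l2_idx = 0
  bottom 5 bits -> offset = 17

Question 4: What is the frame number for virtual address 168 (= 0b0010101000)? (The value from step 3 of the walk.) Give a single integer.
Answer: 15

Derivation:
vaddr = 168: l1_idx=1, l2_idx=1
L1[1] = 1; L2[1][1] = 15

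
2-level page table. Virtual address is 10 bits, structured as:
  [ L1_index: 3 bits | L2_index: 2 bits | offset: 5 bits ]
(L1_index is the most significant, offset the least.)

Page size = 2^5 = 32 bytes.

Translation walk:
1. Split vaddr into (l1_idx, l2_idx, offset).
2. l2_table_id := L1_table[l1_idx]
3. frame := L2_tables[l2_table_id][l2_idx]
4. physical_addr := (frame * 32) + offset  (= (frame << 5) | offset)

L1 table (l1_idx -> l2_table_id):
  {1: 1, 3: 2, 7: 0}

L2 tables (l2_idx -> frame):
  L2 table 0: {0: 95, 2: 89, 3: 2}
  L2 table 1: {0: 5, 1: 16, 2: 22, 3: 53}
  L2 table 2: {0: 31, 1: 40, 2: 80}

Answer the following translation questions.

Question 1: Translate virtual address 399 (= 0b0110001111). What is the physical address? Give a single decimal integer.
vaddr = 399 = 0b0110001111
Split: l1_idx=3, l2_idx=0, offset=15
L1[3] = 2
L2[2][0] = 31
paddr = 31 * 32 + 15 = 1007

Answer: 1007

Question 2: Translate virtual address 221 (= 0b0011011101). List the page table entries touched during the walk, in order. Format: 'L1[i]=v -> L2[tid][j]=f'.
Answer: L1[1]=1 -> L2[1][2]=22

Derivation:
vaddr = 221 = 0b0011011101
Split: l1_idx=1, l2_idx=2, offset=29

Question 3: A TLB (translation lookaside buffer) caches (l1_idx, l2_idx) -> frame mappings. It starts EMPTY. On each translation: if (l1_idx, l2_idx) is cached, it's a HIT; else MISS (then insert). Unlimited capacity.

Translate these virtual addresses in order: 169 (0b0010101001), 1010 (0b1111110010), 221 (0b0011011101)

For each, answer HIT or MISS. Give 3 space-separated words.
Answer: MISS MISS MISS

Derivation:
vaddr=169: (1,1) not in TLB -> MISS, insert
vaddr=1010: (7,3) not in TLB -> MISS, insert
vaddr=221: (1,2) not in TLB -> MISS, insert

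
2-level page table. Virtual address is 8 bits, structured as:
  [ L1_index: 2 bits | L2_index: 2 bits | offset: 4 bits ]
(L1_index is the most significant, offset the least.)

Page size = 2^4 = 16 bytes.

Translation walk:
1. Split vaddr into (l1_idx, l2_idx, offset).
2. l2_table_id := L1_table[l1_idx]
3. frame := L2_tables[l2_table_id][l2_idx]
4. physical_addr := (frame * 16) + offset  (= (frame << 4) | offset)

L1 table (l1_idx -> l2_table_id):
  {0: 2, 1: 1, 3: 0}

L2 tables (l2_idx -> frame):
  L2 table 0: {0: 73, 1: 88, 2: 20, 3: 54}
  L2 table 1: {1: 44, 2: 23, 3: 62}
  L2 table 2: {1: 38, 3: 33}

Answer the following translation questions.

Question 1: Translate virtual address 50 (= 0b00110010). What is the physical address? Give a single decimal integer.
Answer: 530

Derivation:
vaddr = 50 = 0b00110010
Split: l1_idx=0, l2_idx=3, offset=2
L1[0] = 2
L2[2][3] = 33
paddr = 33 * 16 + 2 = 530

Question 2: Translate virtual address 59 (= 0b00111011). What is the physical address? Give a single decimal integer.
vaddr = 59 = 0b00111011
Split: l1_idx=0, l2_idx=3, offset=11
L1[0] = 2
L2[2][3] = 33
paddr = 33 * 16 + 11 = 539

Answer: 539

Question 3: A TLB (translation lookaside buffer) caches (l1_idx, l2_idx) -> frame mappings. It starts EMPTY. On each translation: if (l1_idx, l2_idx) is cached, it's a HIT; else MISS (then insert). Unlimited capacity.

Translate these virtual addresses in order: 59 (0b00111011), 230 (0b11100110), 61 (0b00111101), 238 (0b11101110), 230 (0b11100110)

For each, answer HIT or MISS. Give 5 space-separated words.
vaddr=59: (0,3) not in TLB -> MISS, insert
vaddr=230: (3,2) not in TLB -> MISS, insert
vaddr=61: (0,3) in TLB -> HIT
vaddr=238: (3,2) in TLB -> HIT
vaddr=230: (3,2) in TLB -> HIT

Answer: MISS MISS HIT HIT HIT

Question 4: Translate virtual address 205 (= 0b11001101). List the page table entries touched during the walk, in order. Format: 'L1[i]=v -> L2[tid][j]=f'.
Answer: L1[3]=0 -> L2[0][0]=73

Derivation:
vaddr = 205 = 0b11001101
Split: l1_idx=3, l2_idx=0, offset=13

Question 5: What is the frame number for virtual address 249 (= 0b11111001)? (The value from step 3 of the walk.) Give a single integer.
Answer: 54

Derivation:
vaddr = 249: l1_idx=3, l2_idx=3
L1[3] = 0; L2[0][3] = 54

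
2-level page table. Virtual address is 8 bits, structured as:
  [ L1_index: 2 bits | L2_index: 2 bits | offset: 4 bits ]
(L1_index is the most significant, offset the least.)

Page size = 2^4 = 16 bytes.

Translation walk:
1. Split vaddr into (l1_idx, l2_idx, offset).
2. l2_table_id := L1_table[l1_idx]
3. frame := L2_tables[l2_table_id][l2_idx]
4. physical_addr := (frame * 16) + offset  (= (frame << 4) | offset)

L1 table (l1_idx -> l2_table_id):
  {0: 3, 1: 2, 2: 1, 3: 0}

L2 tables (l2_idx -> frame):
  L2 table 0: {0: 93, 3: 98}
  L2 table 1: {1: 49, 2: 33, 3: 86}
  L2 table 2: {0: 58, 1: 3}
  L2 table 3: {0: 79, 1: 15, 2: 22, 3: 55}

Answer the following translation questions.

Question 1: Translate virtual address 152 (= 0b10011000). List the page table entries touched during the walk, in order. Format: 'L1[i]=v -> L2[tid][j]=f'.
vaddr = 152 = 0b10011000
Split: l1_idx=2, l2_idx=1, offset=8

Answer: L1[2]=1 -> L2[1][1]=49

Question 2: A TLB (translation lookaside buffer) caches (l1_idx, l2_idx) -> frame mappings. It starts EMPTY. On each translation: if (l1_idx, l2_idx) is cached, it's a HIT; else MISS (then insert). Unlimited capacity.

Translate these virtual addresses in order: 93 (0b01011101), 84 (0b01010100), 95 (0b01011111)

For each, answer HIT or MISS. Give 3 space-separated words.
Answer: MISS HIT HIT

Derivation:
vaddr=93: (1,1) not in TLB -> MISS, insert
vaddr=84: (1,1) in TLB -> HIT
vaddr=95: (1,1) in TLB -> HIT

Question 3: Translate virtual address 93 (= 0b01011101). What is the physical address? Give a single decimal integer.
vaddr = 93 = 0b01011101
Split: l1_idx=1, l2_idx=1, offset=13
L1[1] = 2
L2[2][1] = 3
paddr = 3 * 16 + 13 = 61

Answer: 61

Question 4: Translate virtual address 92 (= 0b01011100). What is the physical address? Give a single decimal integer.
Answer: 60

Derivation:
vaddr = 92 = 0b01011100
Split: l1_idx=1, l2_idx=1, offset=12
L1[1] = 2
L2[2][1] = 3
paddr = 3 * 16 + 12 = 60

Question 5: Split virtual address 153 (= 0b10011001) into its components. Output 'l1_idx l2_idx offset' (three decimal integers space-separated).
vaddr = 153 = 0b10011001
  top 2 bits -> l1_idx = 2
  next 2 bits -> l2_idx = 1
  bottom 4 bits -> offset = 9

Answer: 2 1 9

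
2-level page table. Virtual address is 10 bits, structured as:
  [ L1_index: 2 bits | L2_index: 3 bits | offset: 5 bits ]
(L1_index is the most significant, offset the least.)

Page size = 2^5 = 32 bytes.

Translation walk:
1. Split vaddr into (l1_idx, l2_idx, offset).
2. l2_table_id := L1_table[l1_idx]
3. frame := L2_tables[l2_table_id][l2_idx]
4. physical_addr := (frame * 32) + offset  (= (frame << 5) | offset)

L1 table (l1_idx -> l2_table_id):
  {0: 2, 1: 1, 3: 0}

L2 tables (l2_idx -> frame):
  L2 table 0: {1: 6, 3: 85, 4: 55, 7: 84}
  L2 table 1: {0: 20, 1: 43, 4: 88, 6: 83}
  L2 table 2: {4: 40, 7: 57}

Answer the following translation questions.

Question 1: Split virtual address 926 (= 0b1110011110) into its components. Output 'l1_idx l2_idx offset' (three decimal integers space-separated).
Answer: 3 4 30

Derivation:
vaddr = 926 = 0b1110011110
  top 2 bits -> l1_idx = 3
  next 3 bits -> l2_idx = 4
  bottom 5 bits -> offset = 30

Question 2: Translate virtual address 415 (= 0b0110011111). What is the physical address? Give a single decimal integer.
Answer: 2847

Derivation:
vaddr = 415 = 0b0110011111
Split: l1_idx=1, l2_idx=4, offset=31
L1[1] = 1
L2[1][4] = 88
paddr = 88 * 32 + 31 = 2847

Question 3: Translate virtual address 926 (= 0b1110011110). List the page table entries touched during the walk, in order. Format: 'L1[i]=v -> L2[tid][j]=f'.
Answer: L1[3]=0 -> L2[0][4]=55

Derivation:
vaddr = 926 = 0b1110011110
Split: l1_idx=3, l2_idx=4, offset=30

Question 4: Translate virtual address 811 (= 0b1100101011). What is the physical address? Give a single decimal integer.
Answer: 203

Derivation:
vaddr = 811 = 0b1100101011
Split: l1_idx=3, l2_idx=1, offset=11
L1[3] = 0
L2[0][1] = 6
paddr = 6 * 32 + 11 = 203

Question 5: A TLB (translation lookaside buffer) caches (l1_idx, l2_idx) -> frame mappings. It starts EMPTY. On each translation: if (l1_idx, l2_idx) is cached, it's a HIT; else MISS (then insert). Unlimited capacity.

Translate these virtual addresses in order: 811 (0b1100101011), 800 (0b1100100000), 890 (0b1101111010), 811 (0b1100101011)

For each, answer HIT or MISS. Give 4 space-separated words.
Answer: MISS HIT MISS HIT

Derivation:
vaddr=811: (3,1) not in TLB -> MISS, insert
vaddr=800: (3,1) in TLB -> HIT
vaddr=890: (3,3) not in TLB -> MISS, insert
vaddr=811: (3,1) in TLB -> HIT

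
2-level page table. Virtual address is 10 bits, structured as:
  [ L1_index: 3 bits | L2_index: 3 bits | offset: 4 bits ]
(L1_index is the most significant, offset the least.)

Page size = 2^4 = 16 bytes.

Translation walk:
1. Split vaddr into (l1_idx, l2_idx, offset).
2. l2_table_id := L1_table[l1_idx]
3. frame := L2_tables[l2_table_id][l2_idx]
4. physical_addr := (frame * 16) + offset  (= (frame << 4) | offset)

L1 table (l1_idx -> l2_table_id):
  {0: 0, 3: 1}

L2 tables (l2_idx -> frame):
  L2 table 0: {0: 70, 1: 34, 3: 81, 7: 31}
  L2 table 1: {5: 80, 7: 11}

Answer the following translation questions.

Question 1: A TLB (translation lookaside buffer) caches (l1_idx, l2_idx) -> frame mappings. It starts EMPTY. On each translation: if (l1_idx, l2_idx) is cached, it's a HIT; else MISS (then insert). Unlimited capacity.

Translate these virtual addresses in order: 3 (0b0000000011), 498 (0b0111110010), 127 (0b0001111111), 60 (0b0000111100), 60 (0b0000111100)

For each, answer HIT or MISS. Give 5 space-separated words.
Answer: MISS MISS MISS MISS HIT

Derivation:
vaddr=3: (0,0) not in TLB -> MISS, insert
vaddr=498: (3,7) not in TLB -> MISS, insert
vaddr=127: (0,7) not in TLB -> MISS, insert
vaddr=60: (0,3) not in TLB -> MISS, insert
vaddr=60: (0,3) in TLB -> HIT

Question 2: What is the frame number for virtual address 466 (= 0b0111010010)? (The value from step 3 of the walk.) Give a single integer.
vaddr = 466: l1_idx=3, l2_idx=5
L1[3] = 1; L2[1][5] = 80

Answer: 80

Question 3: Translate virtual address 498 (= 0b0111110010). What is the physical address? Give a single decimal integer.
Answer: 178

Derivation:
vaddr = 498 = 0b0111110010
Split: l1_idx=3, l2_idx=7, offset=2
L1[3] = 1
L2[1][7] = 11
paddr = 11 * 16 + 2 = 178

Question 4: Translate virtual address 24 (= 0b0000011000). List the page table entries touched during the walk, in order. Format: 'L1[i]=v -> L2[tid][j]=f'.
Answer: L1[0]=0 -> L2[0][1]=34

Derivation:
vaddr = 24 = 0b0000011000
Split: l1_idx=0, l2_idx=1, offset=8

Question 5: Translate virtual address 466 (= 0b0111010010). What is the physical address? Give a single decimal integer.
Answer: 1282

Derivation:
vaddr = 466 = 0b0111010010
Split: l1_idx=3, l2_idx=5, offset=2
L1[3] = 1
L2[1][5] = 80
paddr = 80 * 16 + 2 = 1282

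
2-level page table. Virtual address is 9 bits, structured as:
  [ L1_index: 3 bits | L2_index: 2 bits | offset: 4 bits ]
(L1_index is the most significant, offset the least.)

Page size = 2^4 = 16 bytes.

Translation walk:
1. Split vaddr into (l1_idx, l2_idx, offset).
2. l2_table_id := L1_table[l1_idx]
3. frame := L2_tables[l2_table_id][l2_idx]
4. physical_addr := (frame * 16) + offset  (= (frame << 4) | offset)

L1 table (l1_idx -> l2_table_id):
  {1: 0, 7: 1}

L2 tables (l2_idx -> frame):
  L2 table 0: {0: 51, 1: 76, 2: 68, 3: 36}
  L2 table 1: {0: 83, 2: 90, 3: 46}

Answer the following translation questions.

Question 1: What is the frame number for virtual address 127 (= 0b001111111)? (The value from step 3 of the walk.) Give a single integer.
Answer: 36

Derivation:
vaddr = 127: l1_idx=1, l2_idx=3
L1[1] = 0; L2[0][3] = 36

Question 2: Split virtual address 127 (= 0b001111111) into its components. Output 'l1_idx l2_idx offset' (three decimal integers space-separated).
vaddr = 127 = 0b001111111
  top 3 bits -> l1_idx = 1
  next 2 bits -> l2_idx = 3
  bottom 4 bits -> offset = 15

Answer: 1 3 15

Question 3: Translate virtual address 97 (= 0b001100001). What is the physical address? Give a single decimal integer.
vaddr = 97 = 0b001100001
Split: l1_idx=1, l2_idx=2, offset=1
L1[1] = 0
L2[0][2] = 68
paddr = 68 * 16 + 1 = 1089

Answer: 1089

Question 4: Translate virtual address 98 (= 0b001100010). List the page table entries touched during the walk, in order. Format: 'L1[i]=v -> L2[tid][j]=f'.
vaddr = 98 = 0b001100010
Split: l1_idx=1, l2_idx=2, offset=2

Answer: L1[1]=0 -> L2[0][2]=68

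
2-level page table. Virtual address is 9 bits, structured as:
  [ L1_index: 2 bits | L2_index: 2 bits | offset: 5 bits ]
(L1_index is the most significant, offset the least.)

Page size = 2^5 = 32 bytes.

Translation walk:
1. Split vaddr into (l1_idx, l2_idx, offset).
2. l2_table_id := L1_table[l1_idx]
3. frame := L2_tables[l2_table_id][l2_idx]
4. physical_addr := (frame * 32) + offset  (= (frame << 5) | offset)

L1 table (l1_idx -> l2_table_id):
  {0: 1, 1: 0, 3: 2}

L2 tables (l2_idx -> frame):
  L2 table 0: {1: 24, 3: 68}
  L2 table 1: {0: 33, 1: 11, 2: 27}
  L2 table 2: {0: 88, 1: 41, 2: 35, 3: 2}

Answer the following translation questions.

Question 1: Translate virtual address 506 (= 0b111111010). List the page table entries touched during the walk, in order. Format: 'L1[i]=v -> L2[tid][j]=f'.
vaddr = 506 = 0b111111010
Split: l1_idx=3, l2_idx=3, offset=26

Answer: L1[3]=2 -> L2[2][3]=2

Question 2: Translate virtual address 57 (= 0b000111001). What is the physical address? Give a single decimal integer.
Answer: 377

Derivation:
vaddr = 57 = 0b000111001
Split: l1_idx=0, l2_idx=1, offset=25
L1[0] = 1
L2[1][1] = 11
paddr = 11 * 32 + 25 = 377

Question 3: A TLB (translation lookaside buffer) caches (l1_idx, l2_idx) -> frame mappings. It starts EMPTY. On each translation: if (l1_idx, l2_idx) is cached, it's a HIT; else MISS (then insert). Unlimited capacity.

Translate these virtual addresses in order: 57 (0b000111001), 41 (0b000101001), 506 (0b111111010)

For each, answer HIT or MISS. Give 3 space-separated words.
vaddr=57: (0,1) not in TLB -> MISS, insert
vaddr=41: (0,1) in TLB -> HIT
vaddr=506: (3,3) not in TLB -> MISS, insert

Answer: MISS HIT MISS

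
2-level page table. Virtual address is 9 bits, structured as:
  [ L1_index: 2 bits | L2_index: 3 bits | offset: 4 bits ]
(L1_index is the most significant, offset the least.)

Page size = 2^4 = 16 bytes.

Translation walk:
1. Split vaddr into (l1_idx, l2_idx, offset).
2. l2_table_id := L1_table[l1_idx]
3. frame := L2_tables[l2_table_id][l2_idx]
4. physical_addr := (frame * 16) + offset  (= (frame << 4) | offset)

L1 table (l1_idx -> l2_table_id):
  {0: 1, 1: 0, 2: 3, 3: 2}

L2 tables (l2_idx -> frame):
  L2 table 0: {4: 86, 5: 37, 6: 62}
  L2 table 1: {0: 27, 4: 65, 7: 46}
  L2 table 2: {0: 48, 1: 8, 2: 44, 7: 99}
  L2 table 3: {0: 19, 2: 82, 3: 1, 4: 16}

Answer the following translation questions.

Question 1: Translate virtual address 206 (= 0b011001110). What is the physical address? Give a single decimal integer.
Answer: 1390

Derivation:
vaddr = 206 = 0b011001110
Split: l1_idx=1, l2_idx=4, offset=14
L1[1] = 0
L2[0][4] = 86
paddr = 86 * 16 + 14 = 1390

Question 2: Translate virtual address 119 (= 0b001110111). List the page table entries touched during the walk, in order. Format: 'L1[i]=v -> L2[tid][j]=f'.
Answer: L1[0]=1 -> L2[1][7]=46

Derivation:
vaddr = 119 = 0b001110111
Split: l1_idx=0, l2_idx=7, offset=7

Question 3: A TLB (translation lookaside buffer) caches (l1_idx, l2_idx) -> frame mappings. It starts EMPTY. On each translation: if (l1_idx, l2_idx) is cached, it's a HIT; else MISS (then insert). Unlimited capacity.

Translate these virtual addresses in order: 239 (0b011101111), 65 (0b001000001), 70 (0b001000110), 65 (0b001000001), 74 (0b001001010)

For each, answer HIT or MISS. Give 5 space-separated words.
vaddr=239: (1,6) not in TLB -> MISS, insert
vaddr=65: (0,4) not in TLB -> MISS, insert
vaddr=70: (0,4) in TLB -> HIT
vaddr=65: (0,4) in TLB -> HIT
vaddr=74: (0,4) in TLB -> HIT

Answer: MISS MISS HIT HIT HIT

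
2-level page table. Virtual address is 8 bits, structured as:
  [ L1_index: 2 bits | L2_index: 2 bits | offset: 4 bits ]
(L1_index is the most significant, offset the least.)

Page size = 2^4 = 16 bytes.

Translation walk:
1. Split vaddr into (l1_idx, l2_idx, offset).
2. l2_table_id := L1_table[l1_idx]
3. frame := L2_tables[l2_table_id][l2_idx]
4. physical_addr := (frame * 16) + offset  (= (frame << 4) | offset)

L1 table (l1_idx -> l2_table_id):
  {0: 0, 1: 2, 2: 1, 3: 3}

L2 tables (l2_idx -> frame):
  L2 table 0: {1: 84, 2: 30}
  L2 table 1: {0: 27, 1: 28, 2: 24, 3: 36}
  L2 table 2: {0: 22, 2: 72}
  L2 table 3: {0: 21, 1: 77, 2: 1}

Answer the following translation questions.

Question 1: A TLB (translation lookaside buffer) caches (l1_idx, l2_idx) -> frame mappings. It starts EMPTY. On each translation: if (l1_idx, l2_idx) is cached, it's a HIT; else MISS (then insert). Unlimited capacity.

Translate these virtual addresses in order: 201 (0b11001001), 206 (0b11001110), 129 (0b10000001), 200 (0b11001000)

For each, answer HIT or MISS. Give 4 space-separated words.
vaddr=201: (3,0) not in TLB -> MISS, insert
vaddr=206: (3,0) in TLB -> HIT
vaddr=129: (2,0) not in TLB -> MISS, insert
vaddr=200: (3,0) in TLB -> HIT

Answer: MISS HIT MISS HIT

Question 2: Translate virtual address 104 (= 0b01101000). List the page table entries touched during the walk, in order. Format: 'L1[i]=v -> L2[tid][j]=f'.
vaddr = 104 = 0b01101000
Split: l1_idx=1, l2_idx=2, offset=8

Answer: L1[1]=2 -> L2[2][2]=72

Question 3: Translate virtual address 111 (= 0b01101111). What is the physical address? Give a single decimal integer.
Answer: 1167

Derivation:
vaddr = 111 = 0b01101111
Split: l1_idx=1, l2_idx=2, offset=15
L1[1] = 2
L2[2][2] = 72
paddr = 72 * 16 + 15 = 1167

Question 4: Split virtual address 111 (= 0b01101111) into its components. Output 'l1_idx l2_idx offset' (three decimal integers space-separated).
Answer: 1 2 15

Derivation:
vaddr = 111 = 0b01101111
  top 2 bits -> l1_idx = 1
  next 2 bits -> l2_idx = 2
  bottom 4 bits -> offset = 15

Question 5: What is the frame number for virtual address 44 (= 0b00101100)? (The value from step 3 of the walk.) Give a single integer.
vaddr = 44: l1_idx=0, l2_idx=2
L1[0] = 0; L2[0][2] = 30

Answer: 30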